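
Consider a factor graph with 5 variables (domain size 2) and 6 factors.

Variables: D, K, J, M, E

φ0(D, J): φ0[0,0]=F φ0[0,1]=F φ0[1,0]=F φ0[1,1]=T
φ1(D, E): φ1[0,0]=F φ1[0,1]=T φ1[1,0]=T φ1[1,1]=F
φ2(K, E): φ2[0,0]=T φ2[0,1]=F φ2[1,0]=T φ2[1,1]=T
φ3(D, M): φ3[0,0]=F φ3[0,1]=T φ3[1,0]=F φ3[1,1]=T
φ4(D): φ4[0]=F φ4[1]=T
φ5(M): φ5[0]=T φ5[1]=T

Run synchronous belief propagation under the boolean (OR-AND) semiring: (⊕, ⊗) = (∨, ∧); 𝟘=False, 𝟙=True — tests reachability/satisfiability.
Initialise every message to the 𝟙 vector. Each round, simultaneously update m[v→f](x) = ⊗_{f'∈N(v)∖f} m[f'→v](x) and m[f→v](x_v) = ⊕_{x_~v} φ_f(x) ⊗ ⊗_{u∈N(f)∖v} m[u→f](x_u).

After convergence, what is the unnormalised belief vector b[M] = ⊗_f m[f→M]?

b[M] = [F, T]

init: all messages = 𝟙 over 2 values
r1 m[φ0→D] = [F, T]
r1 m[φ0→J] = [F, T]
r1 m[φ1→D] = [T, T]
r1 m[φ1→E] = [T, T]
r1 m[φ2→K] = [T, T]
r1 m[φ2→E] = [T, T]
r1 m[φ3→D] = [T, T]
r1 m[φ3→M] = [F, T]
r1 m[φ4→D] = [F, T]
r1 m[φ5→M] = [T, T]
r1 m[D→φ0] = [T, T]
r1 m[D→φ1] = [T, T]
r1 m[D→φ3] = [T, T]
r1 m[D→φ4] = [T, T]
r1 m[K→φ2] = [T, T]
r1 m[J→φ0] = [T, T]
r1 m[M→φ3] = [T, T]
r1 m[M→φ5] = [T, T]
r1 m[E→φ1] = [T, T]
r1 m[E→φ2] = [T, T]
r2 m[φ0→D] = [F, T]
r2 m[φ0→J] = [F, T]
r2 m[φ1→D] = [T, T]
r2 m[φ1→E] = [T, T]
r2 m[φ2→K] = [T, T]
r2 m[φ2→E] = [T, T]
r2 m[φ3→D] = [T, T]
r2 m[φ3→M] = [F, T]
r2 m[φ4→D] = [F, T]
r2 m[φ5→M] = [T, T]
r2 m[D→φ0] = [F, T]
r2 m[D→φ1] = [F, T]
r2 m[D→φ3] = [F, T]
r2 m[D→φ4] = [F, T]
r2 m[K→φ2] = [T, T]
r2 m[J→φ0] = [T, T]
r2 m[M→φ3] = [T, T]
r2 m[M→φ5] = [F, T]
r2 m[E→φ1] = [T, T]
r2 m[E→φ2] = [T, T]
r3 m[φ0→D] = [F, T]
r3 m[φ0→J] = [F, T]
r3 m[φ1→D] = [T, T]
r3 m[φ1→E] = [T, F]
r3 m[φ2→K] = [T, T]
r3 m[φ2→E] = [T, T]
r3 m[φ3→D] = [T, T]
r3 m[φ3→M] = [F, T]
r3 m[φ4→D] = [F, T]
r3 m[φ5→M] = [T, T]
r3 m[D→φ0] = [F, T]
r3 m[D→φ1] = [F, T]
r3 m[D→φ3] = [F, T]
r3 m[D→φ4] = [F, T]
r3 m[K→φ2] = [T, T]
r3 m[J→φ0] = [T, T]
r3 m[M→φ3] = [T, T]
r3 m[M→φ5] = [F, T]
r3 m[E→φ1] = [T, T]
r3 m[E→φ2] = [T, T]
r4 m[φ0→D] = [F, T]
r4 m[φ0→J] = [F, T]
r4 m[φ1→D] = [T, T]
r4 m[φ1→E] = [T, F]
r4 m[φ2→K] = [T, T]
r4 m[φ2→E] = [T, T]
r4 m[φ3→D] = [T, T]
r4 m[φ3→M] = [F, T]
r4 m[φ4→D] = [F, T]
r4 m[φ5→M] = [T, T]
r4 m[D→φ0] = [F, T]
r4 m[D→φ1] = [F, T]
r4 m[D→φ3] = [F, T]
r4 m[D→φ4] = [F, T]
r4 m[K→φ2] = [T, T]
r4 m[J→φ0] = [T, T]
r4 m[M→φ3] = [T, T]
r4 m[M→φ5] = [F, T]
r4 m[E→φ1] = [T, T]
r4 m[E→φ2] = [T, F]
r5 m[φ0→D] = [F, T]
r5 m[φ0→J] = [F, T]
r5 m[φ1→D] = [T, T]
r5 m[φ1→E] = [T, F]
r5 m[φ2→K] = [T, T]
r5 m[φ2→E] = [T, T]
r5 m[φ3→D] = [T, T]
r5 m[φ3→M] = [F, T]
r5 m[φ4→D] = [F, T]
r5 m[φ5→M] = [T, T]
r5 m[D→φ0] = [F, T]
r5 m[D→φ1] = [F, T]
r5 m[D→φ3] = [F, T]
r5 m[D→φ4] = [F, T]
r5 m[K→φ2] = [T, T]
r5 m[J→φ0] = [T, T]
r5 m[M→φ3] = [T, T]
r5 m[M→φ5] = [F, T]
r5 m[E→φ1] = [T, T]
r5 m[E→φ2] = [T, F]
fixed point reached at round 5
b[M] = ⊗ incoming = [F, T]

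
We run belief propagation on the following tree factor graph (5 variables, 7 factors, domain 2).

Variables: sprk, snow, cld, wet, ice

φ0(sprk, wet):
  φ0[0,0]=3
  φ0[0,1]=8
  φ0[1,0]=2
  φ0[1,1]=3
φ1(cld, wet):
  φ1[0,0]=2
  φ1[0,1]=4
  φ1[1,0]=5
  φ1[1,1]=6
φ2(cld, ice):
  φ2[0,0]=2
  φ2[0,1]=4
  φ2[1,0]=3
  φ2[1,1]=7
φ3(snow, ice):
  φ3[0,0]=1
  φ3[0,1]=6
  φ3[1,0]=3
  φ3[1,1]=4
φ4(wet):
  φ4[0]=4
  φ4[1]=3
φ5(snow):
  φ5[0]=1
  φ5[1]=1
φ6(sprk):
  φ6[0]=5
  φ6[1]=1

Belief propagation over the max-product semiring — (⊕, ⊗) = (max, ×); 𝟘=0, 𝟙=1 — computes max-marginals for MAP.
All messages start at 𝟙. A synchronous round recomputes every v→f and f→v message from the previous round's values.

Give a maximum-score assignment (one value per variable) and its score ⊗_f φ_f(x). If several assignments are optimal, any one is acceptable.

init: all messages = 𝟙 over 2 values
r1 m[φ0→sprk] = [8, 3]
r1 m[φ0→wet] = [3, 8]
r1 m[φ1→cld] = [4, 6]
r1 m[φ1→wet] = [5, 6]
r1 m[φ2→cld] = [4, 7]
r1 m[φ2→ice] = [3, 7]
r1 m[φ3→snow] = [6, 4]
r1 m[φ3→ice] = [3, 6]
r1 m[φ4→wet] = [4, 3]
r1 m[φ5→snow] = [1, 1]
r1 m[φ6→sprk] = [5, 1]
r1 m[sprk→φ0] = [1, 1]
r1 m[sprk→φ6] = [1, 1]
r1 m[snow→φ3] = [1, 1]
r1 m[snow→φ5] = [1, 1]
r1 m[cld→φ1] = [1, 1]
r1 m[cld→φ2] = [1, 1]
r1 m[wet→φ0] = [1, 1]
r1 m[wet→φ1] = [1, 1]
r1 m[wet→φ4] = [1, 1]
r1 m[ice→φ2] = [1, 1]
r1 m[ice→φ3] = [1, 1]
r2 m[φ0→sprk] = [8, 3]
r2 m[φ0→wet] = [3, 8]
r2 m[φ1→cld] = [4, 6]
r2 m[φ1→wet] = [5, 6]
r2 m[φ2→cld] = [4, 7]
r2 m[φ2→ice] = [3, 7]
r2 m[φ3→snow] = [6, 4]
r2 m[φ3→ice] = [3, 6]
r2 m[φ4→wet] = [4, 3]
r2 m[φ5→snow] = [1, 1]
r2 m[φ6→sprk] = [5, 1]
r2 m[sprk→φ0] = [5, 1]
r2 m[sprk→φ6] = [8, 3]
r2 m[snow→φ3] = [1, 1]
r2 m[snow→φ5] = [6, 4]
r2 m[cld→φ1] = [4, 7]
r2 m[cld→φ2] = [4, 6]
r2 m[wet→φ0] = [20, 18]
r2 m[wet→φ1] = [12, 24]
r2 m[wet→φ4] = [15, 48]
r2 m[ice→φ2] = [3, 6]
r2 m[ice→φ3] = [3, 7]
r3 m[φ0→sprk] = [144, 54]
r3 m[φ0→wet] = [15, 40]
r3 m[φ1→cld] = [96, 144]
r3 m[φ1→wet] = [35, 42]
r3 m[φ2→cld] = [24, 42]
r3 m[φ2→ice] = [18, 42]
r3 m[φ3→snow] = [42, 28]
r3 m[φ3→ice] = [3, 6]
r3 m[φ4→wet] = [4, 3]
r3 m[φ5→snow] = [1, 1]
r3 m[φ6→sprk] = [5, 1]
r3 m[sprk→φ0] = [5, 1]
r3 m[sprk→φ6] = [8, 3]
r3 m[snow→φ3] = [1, 1]
r3 m[snow→φ5] = [6, 4]
r3 m[cld→φ1] = [4, 7]
r3 m[cld→φ2] = [4, 6]
r3 m[wet→φ0] = [20, 18]
r3 m[wet→φ1] = [12, 24]
r3 m[wet→φ4] = [15, 48]
r3 m[ice→φ2] = [3, 6]
r3 m[ice→φ3] = [3, 7]
r4 m[φ0→sprk] = [144, 54]
r4 m[φ0→wet] = [15, 40]
r4 m[φ1→cld] = [96, 144]
r4 m[φ1→wet] = [35, 42]
r4 m[φ2→cld] = [24, 42]
r4 m[φ2→ice] = [18, 42]
r4 m[φ3→snow] = [42, 28]
r4 m[φ3→ice] = [3, 6]
r4 m[φ4→wet] = [4, 3]
r4 m[φ5→snow] = [1, 1]
r4 m[φ6→sprk] = [5, 1]
r4 m[sprk→φ0] = [5, 1]
r4 m[sprk→φ6] = [144, 54]
r4 m[snow→φ3] = [1, 1]
r4 m[snow→φ5] = [42, 28]
r4 m[cld→φ1] = [24, 42]
r4 m[cld→φ2] = [96, 144]
r4 m[wet→φ0] = [140, 126]
r4 m[wet→φ1] = [60, 120]
r4 m[wet→φ4] = [525, 1680]
r4 m[ice→φ2] = [3, 6]
r4 m[ice→φ3] = [18, 42]
r5 m[φ0→sprk] = [1008, 378]
r5 m[φ0→wet] = [15, 40]
r5 m[φ1→cld] = [480, 720]
r5 m[φ1→wet] = [210, 252]
r5 m[φ2→cld] = [24, 42]
r5 m[φ2→ice] = [432, 1008]
r5 m[φ3→snow] = [252, 168]
r5 m[φ3→ice] = [3, 6]
r5 m[φ4→wet] = [4, 3]
r5 m[φ5→snow] = [1, 1]
r5 m[φ6→sprk] = [5, 1]
r5 m[sprk→φ0] = [5, 1]
r5 m[sprk→φ6] = [144, 54]
r5 m[snow→φ3] = [1, 1]
r5 m[snow→φ5] = [42, 28]
r5 m[cld→φ1] = [24, 42]
r5 m[cld→φ2] = [96, 144]
r5 m[wet→φ0] = [140, 126]
r5 m[wet→φ1] = [60, 120]
r5 m[wet→φ4] = [525, 1680]
r5 m[ice→φ2] = [3, 6]
r5 m[ice→φ3] = [18, 42]
r6 m[φ0→sprk] = [1008, 378]
r6 m[φ0→wet] = [15, 40]
r6 m[φ1→cld] = [480, 720]
r6 m[φ1→wet] = [210, 252]
r6 m[φ2→cld] = [24, 42]
r6 m[φ2→ice] = [432, 1008]
r6 m[φ3→snow] = [252, 168]
r6 m[φ3→ice] = [3, 6]
r6 m[φ4→wet] = [4, 3]
r6 m[φ5→snow] = [1, 1]
r6 m[φ6→sprk] = [5, 1]
r6 m[sprk→φ0] = [5, 1]
r6 m[sprk→φ6] = [1008, 378]
r6 m[snow→φ3] = [1, 1]
r6 m[snow→φ5] = [252, 168]
r6 m[cld→φ1] = [24, 42]
r6 m[cld→φ2] = [480, 720]
r6 m[wet→φ0] = [840, 756]
r6 m[wet→φ1] = [60, 120]
r6 m[wet→φ4] = [3150, 10080]
r6 m[ice→φ2] = [3, 6]
r6 m[ice→φ3] = [432, 1008]
r7 m[φ0→sprk] = [6048, 2268]
r7 m[φ0→wet] = [15, 40]
r7 m[φ1→cld] = [480, 720]
r7 m[φ1→wet] = [210, 252]
r7 m[φ2→cld] = [24, 42]
r7 m[φ2→ice] = [2160, 5040]
r7 m[φ3→snow] = [6048, 4032]
r7 m[φ3→ice] = [3, 6]
r7 m[φ4→wet] = [4, 3]
r7 m[φ5→snow] = [1, 1]
r7 m[φ6→sprk] = [5, 1]
r7 m[sprk→φ0] = [5, 1]
r7 m[sprk→φ6] = [1008, 378]
r7 m[snow→φ3] = [1, 1]
r7 m[snow→φ5] = [252, 168]
r7 m[cld→φ1] = [24, 42]
r7 m[cld→φ2] = [480, 720]
r7 m[wet→φ0] = [840, 756]
r7 m[wet→φ1] = [60, 120]
r7 m[wet→φ4] = [3150, 10080]
r7 m[ice→φ2] = [3, 6]
r7 m[ice→φ3] = [432, 1008]
r8 m[φ0→sprk] = [6048, 2268]
r8 m[φ0→wet] = [15, 40]
r8 m[φ1→cld] = [480, 720]
r8 m[φ1→wet] = [210, 252]
r8 m[φ2→cld] = [24, 42]
r8 m[φ2→ice] = [2160, 5040]
r8 m[φ3→snow] = [6048, 4032]
r8 m[φ3→ice] = [3, 6]
r8 m[φ4→wet] = [4, 3]
r8 m[φ5→snow] = [1, 1]
r8 m[φ6→sprk] = [5, 1]
r8 m[sprk→φ0] = [5, 1]
r8 m[sprk→φ6] = [6048, 2268]
r8 m[snow→φ3] = [1, 1]
r8 m[snow→φ5] = [6048, 4032]
r8 m[cld→φ1] = [24, 42]
r8 m[cld→φ2] = [480, 720]
r8 m[wet→φ0] = [840, 756]
r8 m[wet→φ1] = [60, 120]
r8 m[wet→φ4] = [3150, 10080]
r8 m[ice→φ2] = [3, 6]
r8 m[ice→φ3] = [2160, 5040]
r9 m[φ0→sprk] = [6048, 2268]
r9 m[φ0→wet] = [15, 40]
r9 m[φ1→cld] = [480, 720]
r9 m[φ1→wet] = [210, 252]
r9 m[φ2→cld] = [24, 42]
r9 m[φ2→ice] = [2160, 5040]
r9 m[φ3→snow] = [30240, 20160]
r9 m[φ3→ice] = [3, 6]
r9 m[φ4→wet] = [4, 3]
r9 m[φ5→snow] = [1, 1]
r9 m[φ6→sprk] = [5, 1]
r9 m[sprk→φ0] = [5, 1]
r9 m[sprk→φ6] = [6048, 2268]
r9 m[snow→φ3] = [1, 1]
r9 m[snow→φ5] = [6048, 4032]
r9 m[cld→φ1] = [24, 42]
r9 m[cld→φ2] = [480, 720]
r9 m[wet→φ0] = [840, 756]
r9 m[wet→φ1] = [60, 120]
r9 m[wet→φ4] = [3150, 10080]
r9 m[ice→φ2] = [3, 6]
r9 m[ice→φ3] = [2160, 5040]
r10 m[φ0→sprk] = [6048, 2268]
r10 m[φ0→wet] = [15, 40]
r10 m[φ1→cld] = [480, 720]
r10 m[φ1→wet] = [210, 252]
r10 m[φ2→cld] = [24, 42]
r10 m[φ2→ice] = [2160, 5040]
r10 m[φ3→snow] = [30240, 20160]
r10 m[φ3→ice] = [3, 6]
r10 m[φ4→wet] = [4, 3]
r10 m[φ5→snow] = [1, 1]
r10 m[φ6→sprk] = [5, 1]
r10 m[sprk→φ0] = [5, 1]
r10 m[sprk→φ6] = [6048, 2268]
r10 m[snow→φ3] = [1, 1]
r10 m[snow→φ5] = [30240, 20160]
r10 m[cld→φ1] = [24, 42]
r10 m[cld→φ2] = [480, 720]
r10 m[wet→φ0] = [840, 756]
r10 m[wet→φ1] = [60, 120]
r10 m[wet→φ4] = [3150, 10080]
r10 m[ice→φ2] = [3, 6]
r10 m[ice→φ3] = [2160, 5040]
r11 m[φ0→sprk] = [6048, 2268]
r11 m[φ0→wet] = [15, 40]
r11 m[φ1→cld] = [480, 720]
r11 m[φ1→wet] = [210, 252]
r11 m[φ2→cld] = [24, 42]
r11 m[φ2→ice] = [2160, 5040]
r11 m[φ3→snow] = [30240, 20160]
r11 m[φ3→ice] = [3, 6]
r11 m[φ4→wet] = [4, 3]
r11 m[φ5→snow] = [1, 1]
r11 m[φ6→sprk] = [5, 1]
r11 m[sprk→φ0] = [5, 1]
r11 m[sprk→φ6] = [6048, 2268]
r11 m[snow→φ3] = [1, 1]
r11 m[snow→φ5] = [30240, 20160]
r11 m[cld→φ1] = [24, 42]
r11 m[cld→φ2] = [480, 720]
r11 m[wet→φ0] = [840, 756]
r11 m[wet→φ1] = [60, 120]
r11 m[wet→φ4] = [3150, 10080]
r11 m[ice→φ2] = [3, 6]
r11 m[ice→φ3] = [2160, 5040]
fixed point reached at round 11
traceback from sprk: (sprk=0, snow=0, cld=1, wet=1, ice=1), score=30240

assignment: (sprk=0, snow=0, cld=1, wet=1, ice=1); score = 30240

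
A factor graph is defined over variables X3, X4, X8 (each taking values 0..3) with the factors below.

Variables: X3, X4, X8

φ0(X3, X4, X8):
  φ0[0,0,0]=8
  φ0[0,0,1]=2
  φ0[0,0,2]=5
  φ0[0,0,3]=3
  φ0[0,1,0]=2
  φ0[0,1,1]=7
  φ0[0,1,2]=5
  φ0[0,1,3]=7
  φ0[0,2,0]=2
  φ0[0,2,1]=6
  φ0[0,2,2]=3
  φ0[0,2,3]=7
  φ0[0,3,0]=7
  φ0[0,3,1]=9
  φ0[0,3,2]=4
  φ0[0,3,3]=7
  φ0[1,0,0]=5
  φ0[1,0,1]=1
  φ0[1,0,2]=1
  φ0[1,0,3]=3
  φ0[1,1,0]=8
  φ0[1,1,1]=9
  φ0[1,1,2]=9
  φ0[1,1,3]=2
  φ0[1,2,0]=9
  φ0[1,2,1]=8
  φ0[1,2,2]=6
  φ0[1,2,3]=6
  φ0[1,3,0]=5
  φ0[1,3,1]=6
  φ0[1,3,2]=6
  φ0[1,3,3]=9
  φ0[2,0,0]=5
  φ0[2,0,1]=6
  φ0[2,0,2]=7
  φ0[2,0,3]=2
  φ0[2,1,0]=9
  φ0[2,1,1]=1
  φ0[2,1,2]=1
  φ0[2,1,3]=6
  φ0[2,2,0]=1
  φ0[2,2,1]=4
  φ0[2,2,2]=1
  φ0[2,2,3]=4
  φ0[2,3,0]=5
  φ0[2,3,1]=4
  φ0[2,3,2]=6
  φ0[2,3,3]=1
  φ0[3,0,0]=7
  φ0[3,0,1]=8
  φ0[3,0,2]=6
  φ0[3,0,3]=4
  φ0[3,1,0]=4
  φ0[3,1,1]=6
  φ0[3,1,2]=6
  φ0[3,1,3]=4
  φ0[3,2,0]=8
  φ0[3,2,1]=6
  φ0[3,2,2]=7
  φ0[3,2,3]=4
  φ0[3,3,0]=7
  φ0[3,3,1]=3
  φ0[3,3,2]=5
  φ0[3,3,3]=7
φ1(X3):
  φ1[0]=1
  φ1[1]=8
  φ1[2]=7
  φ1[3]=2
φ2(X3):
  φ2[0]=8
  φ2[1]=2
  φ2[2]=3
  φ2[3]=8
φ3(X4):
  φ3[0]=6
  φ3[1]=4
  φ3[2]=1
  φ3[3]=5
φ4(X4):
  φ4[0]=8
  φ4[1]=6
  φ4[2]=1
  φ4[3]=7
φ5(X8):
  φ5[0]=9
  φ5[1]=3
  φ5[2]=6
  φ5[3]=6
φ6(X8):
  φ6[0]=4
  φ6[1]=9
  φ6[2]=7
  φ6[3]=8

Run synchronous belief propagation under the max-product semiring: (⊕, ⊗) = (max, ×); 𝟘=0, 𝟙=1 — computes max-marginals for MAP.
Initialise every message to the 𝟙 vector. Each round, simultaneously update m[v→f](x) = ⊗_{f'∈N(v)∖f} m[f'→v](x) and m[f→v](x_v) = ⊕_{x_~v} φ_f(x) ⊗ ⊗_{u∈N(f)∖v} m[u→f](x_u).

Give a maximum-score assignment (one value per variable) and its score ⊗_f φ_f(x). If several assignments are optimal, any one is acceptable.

assignment: (X3=2, X4=0, X8=2); score = 296352

init: all messages = 𝟙 over 4 values
r1 m[φ0→X3] = [9, 9, 9, 8]
r1 m[φ0→X4] = [8, 9, 9, 9]
r1 m[φ0→X8] = [9, 9, 9, 9]
r1 m[φ1→X3] = [1, 8, 7, 2]
r1 m[φ2→X3] = [8, 2, 3, 8]
r1 m[φ3→X4] = [6, 4, 1, 5]
r1 m[φ4→X4] = [8, 6, 1, 7]
r1 m[φ5→X8] = [9, 3, 6, 6]
r1 m[φ6→X8] = [4, 9, 7, 8]
r1 m[X3→φ0] = [1, 1, 1, 1]
r1 m[X3→φ1] = [1, 1, 1, 1]
r1 m[X3→φ2] = [1, 1, 1, 1]
r1 m[X4→φ0] = [1, 1, 1, 1]
r1 m[X4→φ3] = [1, 1, 1, 1]
r1 m[X4→φ4] = [1, 1, 1, 1]
r1 m[X8→φ0] = [1, 1, 1, 1]
r1 m[X8→φ5] = [1, 1, 1, 1]
r1 m[X8→φ6] = [1, 1, 1, 1]
r2 m[φ0→X3] = [9, 9, 9, 8]
r2 m[φ0→X4] = [8, 9, 9, 9]
r2 m[φ0→X8] = [9, 9, 9, 9]
r2 m[φ1→X3] = [1, 8, 7, 2]
r2 m[φ2→X3] = [8, 2, 3, 8]
r2 m[φ3→X4] = [6, 4, 1, 5]
r2 m[φ4→X4] = [8, 6, 1, 7]
r2 m[φ5→X8] = [9, 3, 6, 6]
r2 m[φ6→X8] = [4, 9, 7, 8]
r2 m[X3→φ0] = [8, 16, 21, 16]
r2 m[X3→φ1] = [72, 18, 27, 64]
r2 m[X3→φ2] = [9, 72, 63, 16]
r2 m[X4→φ0] = [48, 24, 1, 35]
r2 m[X4→φ3] = [64, 54, 9, 63]
r2 m[X4→φ4] = [48, 36, 9, 45]
r2 m[X8→φ0] = [36, 27, 42, 48]
r2 m[X8→φ5] = [36, 81, 63, 72]
r2 m[X8→φ6] = [81, 27, 54, 54]
r3 m[φ0→X3] = [13824, 15120, 14112, 12096]
r3 m[φ0→X4] = [6174, 6804, 5184, 6912]
r3 m[φ0→X8] = [5376, 6144, 7056, 5040]
r3 m[φ1→X3] = [1, 8, 7, 2]
r3 m[φ2→X3] = [8, 2, 3, 8]
r3 m[φ3→X4] = [6, 4, 1, 5]
r3 m[φ4→X4] = [8, 6, 1, 7]
r3 m[φ5→X8] = [9, 3, 6, 6]
r3 m[φ6→X8] = [4, 9, 7, 8]
r3 m[X3→φ0] = [8, 16, 21, 16]
r3 m[X3→φ1] = [72, 18, 27, 64]
r3 m[X3→φ2] = [9, 72, 63, 16]
r3 m[X4→φ0] = [48, 24, 1, 35]
r3 m[X4→φ3] = [64, 54, 9, 63]
r3 m[X4→φ4] = [48, 36, 9, 45]
r3 m[X8→φ0] = [36, 27, 42, 48]
r3 m[X8→φ5] = [36, 81, 63, 72]
r3 m[X8→φ6] = [81, 27, 54, 54]
r4 m[φ0→X3] = [13824, 15120, 14112, 12096]
r4 m[φ0→X4] = [6174, 6804, 5184, 6912]
r4 m[φ0→X8] = [5376, 6144, 7056, 5040]
r4 m[φ1→X3] = [1, 8, 7, 2]
r4 m[φ2→X3] = [8, 2, 3, 8]
r4 m[φ3→X4] = [6, 4, 1, 5]
r4 m[φ4→X4] = [8, 6, 1, 7]
r4 m[φ5→X8] = [9, 3, 6, 6]
r4 m[φ6→X8] = [4, 9, 7, 8]
r4 m[X3→φ0] = [8, 16, 21, 16]
r4 m[X3→φ1] = [110592, 30240, 42336, 96768]
r4 m[X3→φ2] = [13824, 120960, 98784, 24192]
r4 m[X4→φ0] = [48, 24, 1, 35]
r4 m[X4→φ3] = [49392, 40824, 5184, 48384]
r4 m[X4→φ4] = [37044, 27216, 5184, 34560]
r4 m[X8→φ0] = [36, 27, 42, 48]
r4 m[X8→φ5] = [21504, 55296, 49392, 40320]
r4 m[X8→φ6] = [48384, 18432, 42336, 30240]
r5 m[φ0→X3] = [13824, 15120, 14112, 12096]
r5 m[φ0→X4] = [6174, 6804, 5184, 6912]
r5 m[φ0→X8] = [5376, 6144, 7056, 5040]
r5 m[φ1→X3] = [1, 8, 7, 2]
r5 m[φ2→X3] = [8, 2, 3, 8]
r5 m[φ3→X4] = [6, 4, 1, 5]
r5 m[φ4→X4] = [8, 6, 1, 7]
r5 m[φ5→X8] = [9, 3, 6, 6]
r5 m[φ6→X8] = [4, 9, 7, 8]
r5 m[X3→φ0] = [8, 16, 21, 16]
r5 m[X3→φ1] = [110592, 30240, 42336, 96768]
r5 m[X3→φ2] = [13824, 120960, 98784, 24192]
r5 m[X4→φ0] = [48, 24, 1, 35]
r5 m[X4→φ3] = [49392, 40824, 5184, 48384]
r5 m[X4→φ4] = [37044, 27216, 5184, 34560]
r5 m[X8→φ0] = [36, 27, 42, 48]
r5 m[X8→φ5] = [21504, 55296, 49392, 40320]
r5 m[X8→φ6] = [48384, 18432, 42336, 30240]
fixed point reached at round 5
traceback from X3: (X3=2, X4=0, X8=2), score=296352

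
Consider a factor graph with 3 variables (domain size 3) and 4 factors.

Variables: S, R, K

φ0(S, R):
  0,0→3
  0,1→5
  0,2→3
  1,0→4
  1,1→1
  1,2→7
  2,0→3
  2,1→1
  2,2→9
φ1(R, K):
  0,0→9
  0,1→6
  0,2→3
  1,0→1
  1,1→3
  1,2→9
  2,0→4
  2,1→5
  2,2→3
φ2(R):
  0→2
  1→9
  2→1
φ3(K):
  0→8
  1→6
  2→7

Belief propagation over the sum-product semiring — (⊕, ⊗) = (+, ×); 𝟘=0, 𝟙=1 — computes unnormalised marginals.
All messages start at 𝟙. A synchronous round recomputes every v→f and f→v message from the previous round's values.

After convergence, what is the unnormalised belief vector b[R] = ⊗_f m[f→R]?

b[R] = [2580, 5607, 1577]

init: all messages = 𝟙 over 3 values
r1 m[φ0→S] = [11, 12, 13]
r1 m[φ0→R] = [10, 7, 19]
r1 m[φ1→R] = [18, 13, 12]
r1 m[φ1→K] = [14, 14, 15]
r1 m[φ2→R] = [2, 9, 1]
r1 m[φ3→K] = [8, 6, 7]
r1 m[S→φ0] = [1, 1, 1]
r1 m[R→φ0] = [1, 1, 1]
r1 m[R→φ1] = [1, 1, 1]
r1 m[R→φ2] = [1, 1, 1]
r1 m[K→φ1] = [1, 1, 1]
r1 m[K→φ3] = [1, 1, 1]
r2 m[φ0→S] = [11, 12, 13]
r2 m[φ0→R] = [10, 7, 19]
r2 m[φ1→R] = [18, 13, 12]
r2 m[φ1→K] = [14, 14, 15]
r2 m[φ2→R] = [2, 9, 1]
r2 m[φ3→K] = [8, 6, 7]
r2 m[S→φ0] = [1, 1, 1]
r2 m[R→φ0] = [36, 117, 12]
r2 m[R→φ1] = [20, 63, 19]
r2 m[R→φ2] = [180, 91, 228]
r2 m[K→φ1] = [8, 6, 7]
r2 m[K→φ3] = [14, 14, 15]
r3 m[φ0→S] = [729, 345, 333]
r3 m[φ0→R] = [10, 7, 19]
r3 m[φ1→R] = [129, 89, 83]
r3 m[φ1→K] = [319, 404, 684]
r3 m[φ2→R] = [2, 9, 1]
r3 m[φ3→K] = [8, 6, 7]
r3 m[S→φ0] = [1, 1, 1]
r3 m[R→φ0] = [36, 117, 12]
r3 m[R→φ1] = [20, 63, 19]
r3 m[R→φ2] = [180, 91, 228]
r3 m[K→φ1] = [8, 6, 7]
r3 m[K→φ3] = [14, 14, 15]
r4 m[φ0→S] = [729, 345, 333]
r4 m[φ0→R] = [10, 7, 19]
r4 m[φ1→R] = [129, 89, 83]
r4 m[φ1→K] = [319, 404, 684]
r4 m[φ2→R] = [2, 9, 1]
r4 m[φ3→K] = [8, 6, 7]
r4 m[S→φ0] = [1, 1, 1]
r4 m[R→φ0] = [258, 801, 83]
r4 m[R→φ1] = [20, 63, 19]
r4 m[R→φ2] = [1290, 623, 1577]
r4 m[K→φ1] = [8, 6, 7]
r4 m[K→φ3] = [319, 404, 684]
r5 m[φ0→S] = [5028, 2414, 2322]
r5 m[φ0→R] = [10, 7, 19]
r5 m[φ1→R] = [129, 89, 83]
r5 m[φ1→K] = [319, 404, 684]
r5 m[φ2→R] = [2, 9, 1]
r5 m[φ3→K] = [8, 6, 7]
r5 m[S→φ0] = [1, 1, 1]
r5 m[R→φ0] = [258, 801, 83]
r5 m[R→φ1] = [20, 63, 19]
r5 m[R→φ2] = [1290, 623, 1577]
r5 m[K→φ1] = [8, 6, 7]
r5 m[K→φ3] = [319, 404, 684]
r6 m[φ0→S] = [5028, 2414, 2322]
r6 m[φ0→R] = [10, 7, 19]
r6 m[φ1→R] = [129, 89, 83]
r6 m[φ1→K] = [319, 404, 684]
r6 m[φ2→R] = [2, 9, 1]
r6 m[φ3→K] = [8, 6, 7]
r6 m[S→φ0] = [1, 1, 1]
r6 m[R→φ0] = [258, 801, 83]
r6 m[R→φ1] = [20, 63, 19]
r6 m[R→φ2] = [1290, 623, 1577]
r6 m[K→φ1] = [8, 6, 7]
r6 m[K→φ3] = [319, 404, 684]
fixed point reached at round 6
b[R] = ⊗ incoming = [2580, 5607, 1577]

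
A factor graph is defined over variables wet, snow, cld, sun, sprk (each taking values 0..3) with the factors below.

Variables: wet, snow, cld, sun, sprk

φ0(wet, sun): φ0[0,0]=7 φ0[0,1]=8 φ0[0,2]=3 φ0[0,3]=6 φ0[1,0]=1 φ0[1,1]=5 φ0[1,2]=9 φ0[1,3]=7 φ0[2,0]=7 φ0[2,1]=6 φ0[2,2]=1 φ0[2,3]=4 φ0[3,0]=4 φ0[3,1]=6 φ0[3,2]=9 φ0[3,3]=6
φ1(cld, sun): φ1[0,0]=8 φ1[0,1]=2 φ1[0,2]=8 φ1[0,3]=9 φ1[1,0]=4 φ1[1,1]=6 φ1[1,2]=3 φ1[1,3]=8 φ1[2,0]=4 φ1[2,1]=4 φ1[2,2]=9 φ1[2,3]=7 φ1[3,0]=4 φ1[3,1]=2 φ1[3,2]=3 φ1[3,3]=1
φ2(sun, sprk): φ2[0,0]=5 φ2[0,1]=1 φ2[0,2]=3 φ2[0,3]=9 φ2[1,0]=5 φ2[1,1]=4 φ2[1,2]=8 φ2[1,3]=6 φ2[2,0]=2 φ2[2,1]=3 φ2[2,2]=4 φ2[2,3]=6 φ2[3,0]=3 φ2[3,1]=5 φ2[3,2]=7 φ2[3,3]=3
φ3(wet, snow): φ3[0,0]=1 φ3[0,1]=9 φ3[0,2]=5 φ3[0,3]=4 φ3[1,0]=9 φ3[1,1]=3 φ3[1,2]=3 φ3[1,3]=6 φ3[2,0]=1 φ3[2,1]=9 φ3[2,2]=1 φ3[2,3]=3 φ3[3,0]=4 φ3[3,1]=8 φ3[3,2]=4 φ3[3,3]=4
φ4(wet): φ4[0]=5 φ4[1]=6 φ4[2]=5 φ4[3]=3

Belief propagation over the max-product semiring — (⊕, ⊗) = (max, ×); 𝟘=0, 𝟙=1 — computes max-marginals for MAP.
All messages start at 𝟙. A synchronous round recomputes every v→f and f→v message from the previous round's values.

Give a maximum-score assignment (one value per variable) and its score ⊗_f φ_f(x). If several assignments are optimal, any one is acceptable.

assignment: (wet=1, snow=0, cld=2, sun=2, sprk=3); score = 26244

init: all messages = 𝟙 over 4 values
r1 m[φ0→wet] = [8, 9, 7, 9]
r1 m[φ0→sun] = [7, 8, 9, 7]
r1 m[φ1→cld] = [9, 8, 9, 4]
r1 m[φ1→sun] = [8, 6, 9, 9]
r1 m[φ2→sun] = [9, 8, 6, 7]
r1 m[φ2→sprk] = [5, 5, 8, 9]
r1 m[φ3→wet] = [9, 9, 9, 8]
r1 m[φ3→snow] = [9, 9, 5, 6]
r1 m[φ4→wet] = [5, 6, 5, 3]
r1 m[wet→φ0] = [1, 1, 1, 1]
r1 m[wet→φ3] = [1, 1, 1, 1]
r1 m[wet→φ4] = [1, 1, 1, 1]
r1 m[snow→φ3] = [1, 1, 1, 1]
r1 m[cld→φ1] = [1, 1, 1, 1]
r1 m[sun→φ0] = [1, 1, 1, 1]
r1 m[sun→φ1] = [1, 1, 1, 1]
r1 m[sun→φ2] = [1, 1, 1, 1]
r1 m[sprk→φ2] = [1, 1, 1, 1]
r2 m[φ0→wet] = [8, 9, 7, 9]
r2 m[φ0→sun] = [7, 8, 9, 7]
r2 m[φ1→cld] = [9, 8, 9, 4]
r2 m[φ1→sun] = [8, 6, 9, 9]
r2 m[φ2→sun] = [9, 8, 6, 7]
r2 m[φ2→sprk] = [5, 5, 8, 9]
r2 m[φ3→wet] = [9, 9, 9, 8]
r2 m[φ3→snow] = [9, 9, 5, 6]
r2 m[φ4→wet] = [5, 6, 5, 3]
r2 m[wet→φ0] = [45, 54, 45, 24]
r2 m[wet→φ3] = [40, 54, 35, 27]
r2 m[wet→φ4] = [72, 81, 63, 72]
r2 m[snow→φ3] = [1, 1, 1, 1]
r2 m[cld→φ1] = [1, 1, 1, 1]
r2 m[sun→φ0] = [72, 48, 54, 63]
r2 m[sun→φ1] = [63, 64, 54, 49]
r2 m[sun→φ2] = [56, 48, 81, 63]
r2 m[sprk→φ2] = [1, 1, 1, 1]
r3 m[φ0→wet] = [504, 486, 504, 486]
r3 m[φ0→sun] = [315, 360, 486, 378]
r3 m[φ1→cld] = [504, 392, 486, 252]
r3 m[φ1→sun] = [8, 6, 9, 9]
r3 m[φ2→sun] = [9, 8, 6, 7]
r3 m[φ2→sprk] = [280, 315, 441, 504]
r3 m[φ3→wet] = [9, 9, 9, 8]
r3 m[φ3→snow] = [486, 360, 200, 324]
r3 m[φ4→wet] = [5, 6, 5, 3]
r3 m[wet→φ0] = [45, 54, 45, 24]
r3 m[wet→φ3] = [40, 54, 35, 27]
r3 m[wet→φ4] = [72, 81, 63, 72]
r3 m[snow→φ3] = [1, 1, 1, 1]
r3 m[cld→φ1] = [1, 1, 1, 1]
r3 m[sun→φ0] = [72, 48, 54, 63]
r3 m[sun→φ1] = [63, 64, 54, 49]
r3 m[sun→φ2] = [56, 48, 81, 63]
r3 m[sprk→φ2] = [1, 1, 1, 1]
r4 m[φ0→wet] = [504, 486, 504, 486]
r4 m[φ0→sun] = [315, 360, 486, 378]
r4 m[φ1→cld] = [504, 392, 486, 252]
r4 m[φ1→sun] = [8, 6, 9, 9]
r4 m[φ2→sun] = [9, 8, 6, 7]
r4 m[φ2→sprk] = [280, 315, 441, 504]
r4 m[φ3→wet] = [9, 9, 9, 8]
r4 m[φ3→snow] = [486, 360, 200, 324]
r4 m[φ4→wet] = [5, 6, 5, 3]
r4 m[wet→φ0] = [45, 54, 45, 24]
r4 m[wet→φ3] = [2520, 2916, 2520, 1458]
r4 m[wet→φ4] = [4536, 4374, 4536, 3888]
r4 m[snow→φ3] = [1, 1, 1, 1]
r4 m[cld→φ1] = [1, 1, 1, 1]
r4 m[sun→φ0] = [72, 48, 54, 63]
r4 m[sun→φ1] = [2835, 2880, 2916, 2646]
r4 m[sun→φ2] = [2520, 2160, 4374, 3402]
r4 m[sprk→φ2] = [1, 1, 1, 1]
r5 m[φ0→wet] = [504, 486, 504, 486]
r5 m[φ0→sun] = [315, 360, 486, 378]
r5 m[φ1→cld] = [23814, 21168, 26244, 11340]
r5 m[φ1→sun] = [8, 6, 9, 9]
r5 m[φ2→sun] = [9, 8, 6, 7]
r5 m[φ2→sprk] = [12600, 17010, 23814, 26244]
r5 m[φ3→wet] = [9, 9, 9, 8]
r5 m[φ3→snow] = [26244, 22680, 12600, 17496]
r5 m[φ4→wet] = [5, 6, 5, 3]
r5 m[wet→φ0] = [45, 54, 45, 24]
r5 m[wet→φ3] = [2520, 2916, 2520, 1458]
r5 m[wet→φ4] = [4536, 4374, 4536, 3888]
r5 m[snow→φ3] = [1, 1, 1, 1]
r5 m[cld→φ1] = [1, 1, 1, 1]
r5 m[sun→φ0] = [72, 48, 54, 63]
r5 m[sun→φ1] = [2835, 2880, 2916, 2646]
r5 m[sun→φ2] = [2520, 2160, 4374, 3402]
r5 m[sprk→φ2] = [1, 1, 1, 1]
r6 m[φ0→wet] = [504, 486, 504, 486]
r6 m[φ0→sun] = [315, 360, 486, 378]
r6 m[φ1→cld] = [23814, 21168, 26244, 11340]
r6 m[φ1→sun] = [8, 6, 9, 9]
r6 m[φ2→sun] = [9, 8, 6, 7]
r6 m[φ2→sprk] = [12600, 17010, 23814, 26244]
r6 m[φ3→wet] = [9, 9, 9, 8]
r6 m[φ3→snow] = [26244, 22680, 12600, 17496]
r6 m[φ4→wet] = [5, 6, 5, 3]
r6 m[wet→φ0] = [45, 54, 45, 24]
r6 m[wet→φ3] = [2520, 2916, 2520, 1458]
r6 m[wet→φ4] = [4536, 4374, 4536, 3888]
r6 m[snow→φ3] = [1, 1, 1, 1]
r6 m[cld→φ1] = [1, 1, 1, 1]
r6 m[sun→φ0] = [72, 48, 54, 63]
r6 m[sun→φ1] = [2835, 2880, 2916, 2646]
r6 m[sun→φ2] = [2520, 2160, 4374, 3402]
r6 m[sprk→φ2] = [1, 1, 1, 1]
fixed point reached at round 6
traceback from wet: (wet=1, snow=0, cld=2, sun=2, sprk=3), score=26244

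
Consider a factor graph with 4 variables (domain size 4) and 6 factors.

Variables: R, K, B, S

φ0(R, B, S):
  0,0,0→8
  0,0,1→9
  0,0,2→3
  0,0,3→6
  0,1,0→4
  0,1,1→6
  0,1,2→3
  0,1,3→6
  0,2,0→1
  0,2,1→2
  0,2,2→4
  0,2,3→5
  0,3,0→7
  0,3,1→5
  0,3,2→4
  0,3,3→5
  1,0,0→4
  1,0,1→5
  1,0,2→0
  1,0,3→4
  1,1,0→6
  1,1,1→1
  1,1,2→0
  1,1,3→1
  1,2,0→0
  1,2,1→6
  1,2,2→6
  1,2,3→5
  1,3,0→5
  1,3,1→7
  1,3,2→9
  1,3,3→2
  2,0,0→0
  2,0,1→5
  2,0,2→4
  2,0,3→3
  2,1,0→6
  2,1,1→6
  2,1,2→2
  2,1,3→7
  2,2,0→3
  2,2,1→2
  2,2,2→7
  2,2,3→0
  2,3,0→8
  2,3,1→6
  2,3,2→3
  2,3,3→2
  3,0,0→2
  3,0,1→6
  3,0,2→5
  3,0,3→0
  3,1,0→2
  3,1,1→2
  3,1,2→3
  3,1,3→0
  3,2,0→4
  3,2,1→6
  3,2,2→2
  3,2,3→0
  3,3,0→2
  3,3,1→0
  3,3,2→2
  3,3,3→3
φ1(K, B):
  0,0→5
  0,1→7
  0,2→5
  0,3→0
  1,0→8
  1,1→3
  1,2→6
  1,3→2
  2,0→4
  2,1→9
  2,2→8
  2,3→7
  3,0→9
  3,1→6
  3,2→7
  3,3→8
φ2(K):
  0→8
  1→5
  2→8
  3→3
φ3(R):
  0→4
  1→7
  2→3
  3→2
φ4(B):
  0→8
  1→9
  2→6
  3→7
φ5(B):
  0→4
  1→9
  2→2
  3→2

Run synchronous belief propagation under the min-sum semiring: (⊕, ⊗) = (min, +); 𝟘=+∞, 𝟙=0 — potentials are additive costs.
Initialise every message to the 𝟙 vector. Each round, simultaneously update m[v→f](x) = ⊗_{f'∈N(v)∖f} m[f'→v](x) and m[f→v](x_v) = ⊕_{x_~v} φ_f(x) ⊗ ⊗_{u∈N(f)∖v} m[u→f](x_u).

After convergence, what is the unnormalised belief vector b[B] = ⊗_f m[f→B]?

b[B] = [26, 28, 20, 18]

init: all messages = 𝟙 over 4 values
r1 m[φ0→R] = [1, 0, 0, 0]
r1 m[φ0→B] = [0, 0, 0, 0]
r1 m[φ0→S] = [0, 0, 0, 0]
r1 m[φ1→K] = [0, 2, 4, 6]
r1 m[φ1→B] = [4, 3, 5, 0]
r1 m[φ2→K] = [8, 5, 8, 3]
r1 m[φ3→R] = [4, 7, 3, 2]
r1 m[φ4→B] = [8, 9, 6, 7]
r1 m[φ5→B] = [4, 9, 2, 2]
r1 m[R→φ0] = [0, 0, 0, 0]
r1 m[R→φ3] = [0, 0, 0, 0]
r1 m[K→φ1] = [0, 0, 0, 0]
r1 m[K→φ2] = [0, 0, 0, 0]
r1 m[B→φ0] = [0, 0, 0, 0]
r1 m[B→φ1] = [0, 0, 0, 0]
r1 m[B→φ4] = [0, 0, 0, 0]
r1 m[B→φ5] = [0, 0, 0, 0]
r1 m[S→φ0] = [0, 0, 0, 0]
r2 m[φ0→R] = [1, 0, 0, 0]
r2 m[φ0→B] = [0, 0, 0, 0]
r2 m[φ0→S] = [0, 0, 0, 0]
r2 m[φ1→K] = [0, 2, 4, 6]
r2 m[φ1→B] = [4, 3, 5, 0]
r2 m[φ2→K] = [8, 5, 8, 3]
r2 m[φ3→R] = [4, 7, 3, 2]
r2 m[φ4→B] = [8, 9, 6, 7]
r2 m[φ5→B] = [4, 9, 2, 2]
r2 m[R→φ0] = [4, 7, 3, 2]
r2 m[R→φ3] = [1, 0, 0, 0]
r2 m[K→φ1] = [8, 5, 8, 3]
r2 m[K→φ2] = [0, 2, 4, 6]
r2 m[B→φ0] = [16, 21, 13, 9]
r2 m[B→φ1] = [12, 18, 8, 9]
r2 m[B→φ4] = [8, 12, 7, 2]
r2 m[B→φ5] = [12, 12, 11, 7]
r2 m[S→φ0] = [0, 0, 0, 0]
r3 m[φ0→R] = [13, 11, 11, 9]
r3 m[φ0→B] = [2, 2, 2, 2]
r3 m[φ0→S] = [13, 11, 13, 14]
r3 m[φ1→K] = [9, 11, 16, 15]
r3 m[φ1→B] = [12, 8, 10, 7]
r3 m[φ2→K] = [8, 5, 8, 3]
r3 m[φ3→R] = [4, 7, 3, 2]
r3 m[φ4→B] = [8, 9, 6, 7]
r3 m[φ5→B] = [4, 9, 2, 2]
r3 m[R→φ0] = [4, 7, 3, 2]
r3 m[R→φ3] = [1, 0, 0, 0]
r3 m[K→φ1] = [8, 5, 8, 3]
r3 m[K→φ2] = [0, 2, 4, 6]
r3 m[B→φ0] = [16, 21, 13, 9]
r3 m[B→φ1] = [12, 18, 8, 9]
r3 m[B→φ4] = [8, 12, 7, 2]
r3 m[B→φ5] = [12, 12, 11, 7]
r3 m[S→φ0] = [0, 0, 0, 0]
r4 m[φ0→R] = [13, 11, 11, 9]
r4 m[φ0→B] = [2, 2, 2, 2]
r4 m[φ0→S] = [13, 11, 13, 14]
r4 m[φ1→K] = [9, 11, 16, 15]
r4 m[φ1→B] = [12, 8, 10, 7]
r4 m[φ2→K] = [8, 5, 8, 3]
r4 m[φ3→R] = [4, 7, 3, 2]
r4 m[φ4→B] = [8, 9, 6, 7]
r4 m[φ5→B] = [4, 9, 2, 2]
r4 m[R→φ0] = [4, 7, 3, 2]
r4 m[R→φ3] = [13, 11, 11, 9]
r4 m[K→φ1] = [8, 5, 8, 3]
r4 m[K→φ2] = [9, 11, 16, 15]
r4 m[B→φ0] = [24, 26, 18, 16]
r4 m[B→φ1] = [14, 20, 10, 11]
r4 m[B→φ4] = [18, 19, 14, 11]
r4 m[B→φ5] = [22, 19, 18, 16]
r4 m[S→φ0] = [0, 0, 0, 0]
r5 m[φ0→R] = [19, 18, 18, 16]
r5 m[φ0→B] = [2, 2, 2, 2]
r5 m[φ0→S] = [20, 18, 20, 20]
r5 m[φ1→K] = [11, 13, 18, 17]
r5 m[φ1→B] = [12, 8, 10, 7]
r5 m[φ2→K] = [8, 5, 8, 3]
r5 m[φ3→R] = [4, 7, 3, 2]
r5 m[φ4→B] = [8, 9, 6, 7]
r5 m[φ5→B] = [4, 9, 2, 2]
r5 m[R→φ0] = [4, 7, 3, 2]
r5 m[R→φ3] = [13, 11, 11, 9]
r5 m[K→φ1] = [8, 5, 8, 3]
r5 m[K→φ2] = [9, 11, 16, 15]
r5 m[B→φ0] = [24, 26, 18, 16]
r5 m[B→φ1] = [14, 20, 10, 11]
r5 m[B→φ4] = [18, 19, 14, 11]
r5 m[B→φ5] = [22, 19, 18, 16]
r5 m[S→φ0] = [0, 0, 0, 0]
r6 m[φ0→R] = [19, 18, 18, 16]
r6 m[φ0→B] = [2, 2, 2, 2]
r6 m[φ0→S] = [20, 18, 20, 20]
r6 m[φ1→K] = [11, 13, 18, 17]
r6 m[φ1→B] = [12, 8, 10, 7]
r6 m[φ2→K] = [8, 5, 8, 3]
r6 m[φ3→R] = [4, 7, 3, 2]
r6 m[φ4→B] = [8, 9, 6, 7]
r6 m[φ5→B] = [4, 9, 2, 2]
r6 m[R→φ0] = [4, 7, 3, 2]
r6 m[R→φ3] = [19, 18, 18, 16]
r6 m[K→φ1] = [8, 5, 8, 3]
r6 m[K→φ2] = [11, 13, 18, 17]
r6 m[B→φ0] = [24, 26, 18, 16]
r6 m[B→φ1] = [14, 20, 10, 11]
r6 m[B→φ4] = [18, 19, 14, 11]
r6 m[B→φ5] = [22, 19, 18, 16]
r6 m[S→φ0] = [0, 0, 0, 0]
r7 m[φ0→R] = [19, 18, 18, 16]
r7 m[φ0→B] = [2, 2, 2, 2]
r7 m[φ0→S] = [20, 18, 20, 20]
r7 m[φ1→K] = [11, 13, 18, 17]
r7 m[φ1→B] = [12, 8, 10, 7]
r7 m[φ2→K] = [8, 5, 8, 3]
r7 m[φ3→R] = [4, 7, 3, 2]
r7 m[φ4→B] = [8, 9, 6, 7]
r7 m[φ5→B] = [4, 9, 2, 2]
r7 m[R→φ0] = [4, 7, 3, 2]
r7 m[R→φ3] = [19, 18, 18, 16]
r7 m[K→φ1] = [8, 5, 8, 3]
r7 m[K→φ2] = [11, 13, 18, 17]
r7 m[B→φ0] = [24, 26, 18, 16]
r7 m[B→φ1] = [14, 20, 10, 11]
r7 m[B→φ4] = [18, 19, 14, 11]
r7 m[B→φ5] = [22, 19, 18, 16]
r7 m[S→φ0] = [0, 0, 0, 0]
fixed point reached at round 7
b[B] = ⊗ incoming = [26, 28, 20, 18]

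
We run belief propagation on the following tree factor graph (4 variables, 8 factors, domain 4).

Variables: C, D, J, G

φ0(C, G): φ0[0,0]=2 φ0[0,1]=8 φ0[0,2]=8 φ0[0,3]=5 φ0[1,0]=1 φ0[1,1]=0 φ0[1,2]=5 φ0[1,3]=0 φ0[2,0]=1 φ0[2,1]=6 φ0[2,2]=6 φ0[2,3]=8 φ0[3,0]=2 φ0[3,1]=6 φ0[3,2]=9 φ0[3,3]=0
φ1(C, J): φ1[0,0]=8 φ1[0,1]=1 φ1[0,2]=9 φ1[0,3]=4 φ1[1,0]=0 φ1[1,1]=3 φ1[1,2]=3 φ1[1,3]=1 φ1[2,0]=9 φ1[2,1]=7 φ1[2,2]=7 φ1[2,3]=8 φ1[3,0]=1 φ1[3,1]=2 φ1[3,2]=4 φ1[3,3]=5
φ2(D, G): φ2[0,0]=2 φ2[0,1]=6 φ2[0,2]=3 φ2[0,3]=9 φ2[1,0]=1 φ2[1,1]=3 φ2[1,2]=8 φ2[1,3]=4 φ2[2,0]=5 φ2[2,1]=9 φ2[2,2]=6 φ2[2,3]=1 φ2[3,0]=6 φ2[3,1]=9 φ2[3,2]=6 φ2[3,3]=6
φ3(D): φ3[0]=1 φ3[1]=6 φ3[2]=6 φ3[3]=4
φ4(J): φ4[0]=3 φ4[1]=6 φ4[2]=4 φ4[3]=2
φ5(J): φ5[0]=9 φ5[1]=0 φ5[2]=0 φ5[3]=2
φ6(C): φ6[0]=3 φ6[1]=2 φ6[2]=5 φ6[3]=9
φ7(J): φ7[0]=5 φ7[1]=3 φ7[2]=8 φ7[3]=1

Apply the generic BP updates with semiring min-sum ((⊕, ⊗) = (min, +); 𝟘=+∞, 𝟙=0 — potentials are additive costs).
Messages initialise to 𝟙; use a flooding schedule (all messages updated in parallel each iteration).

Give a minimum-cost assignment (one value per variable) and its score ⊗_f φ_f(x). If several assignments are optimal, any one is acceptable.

assignment: (C=1, D=0, J=3, G=0); score = 12

init: all messages = 𝟙 over 4 values
r1 m[φ0→C] = [2, 0, 1, 0]
r1 m[φ0→G] = [1, 0, 5, 0]
r1 m[φ1→C] = [1, 0, 7, 1]
r1 m[φ1→J] = [0, 1, 3, 1]
r1 m[φ2→D] = [2, 1, 1, 6]
r1 m[φ2→G] = [1, 3, 3, 1]
r1 m[φ3→D] = [1, 6, 6, 4]
r1 m[φ4→J] = [3, 6, 4, 2]
r1 m[φ5→J] = [9, 0, 0, 2]
r1 m[φ6→C] = [3, 2, 5, 9]
r1 m[φ7→J] = [5, 3, 8, 1]
r1 m[C→φ0] = [0, 0, 0, 0]
r1 m[C→φ1] = [0, 0, 0, 0]
r1 m[C→φ6] = [0, 0, 0, 0]
r1 m[D→φ2] = [0, 0, 0, 0]
r1 m[D→φ3] = [0, 0, 0, 0]
r1 m[J→φ1] = [0, 0, 0, 0]
r1 m[J→φ4] = [0, 0, 0, 0]
r1 m[J→φ5] = [0, 0, 0, 0]
r1 m[J→φ7] = [0, 0, 0, 0]
r1 m[G→φ0] = [0, 0, 0, 0]
r1 m[G→φ2] = [0, 0, 0, 0]
r2 m[φ0→C] = [2, 0, 1, 0]
r2 m[φ0→G] = [1, 0, 5, 0]
r2 m[φ1→C] = [1, 0, 7, 1]
r2 m[φ1→J] = [0, 1, 3, 1]
r2 m[φ2→D] = [2, 1, 1, 6]
r2 m[φ2→G] = [1, 3, 3, 1]
r2 m[φ3→D] = [1, 6, 6, 4]
r2 m[φ4→J] = [3, 6, 4, 2]
r2 m[φ5→J] = [9, 0, 0, 2]
r2 m[φ6→C] = [3, 2, 5, 9]
r2 m[φ7→J] = [5, 3, 8, 1]
r2 m[C→φ0] = [4, 2, 12, 10]
r2 m[C→φ1] = [5, 2, 6, 9]
r2 m[C→φ6] = [3, 0, 8, 1]
r2 m[D→φ2] = [1, 6, 6, 4]
r2 m[D→φ3] = [2, 1, 1, 6]
r2 m[J→φ1] = [17, 9, 12, 5]
r2 m[J→φ4] = [14, 4, 11, 4]
r2 m[J→φ5] = [8, 10, 15, 4]
r2 m[J→φ7] = [12, 7, 7, 5]
r2 m[G→φ0] = [1, 3, 3, 1]
r2 m[G→φ2] = [1, 0, 5, 0]
r3 m[φ0→C] = [3, 1, 2, 1]
r3 m[φ0→G] = [3, 2, 7, 2]
r3 m[φ1→C] = [9, 6, 13, 10]
r3 m[φ1→J] = [2, 5, 5, 3]
r3 m[φ2→D] = [3, 2, 1, 6]
r3 m[φ2→G] = [3, 7, 4, 7]
r3 m[φ3→D] = [1, 6, 6, 4]
r3 m[φ4→J] = [3, 6, 4, 2]
r3 m[φ5→J] = [9, 0, 0, 2]
r3 m[φ6→C] = [3, 2, 5, 9]
r3 m[φ7→J] = [5, 3, 8, 1]
r3 m[C→φ0] = [4, 2, 12, 10]
r3 m[C→φ1] = [5, 2, 6, 9]
r3 m[C→φ6] = [3, 0, 8, 1]
r3 m[D→φ2] = [1, 6, 6, 4]
r3 m[D→φ3] = [2, 1, 1, 6]
r3 m[J→φ1] = [17, 9, 12, 5]
r3 m[J→φ4] = [14, 4, 11, 4]
r3 m[J→φ5] = [8, 10, 15, 4]
r3 m[J→φ7] = [12, 7, 7, 5]
r3 m[G→φ0] = [1, 3, 3, 1]
r3 m[G→φ2] = [1, 0, 5, 0]
r4 m[φ0→C] = [3, 1, 2, 1]
r4 m[φ0→G] = [3, 2, 7, 2]
r4 m[φ1→C] = [9, 6, 13, 10]
r4 m[φ1→J] = [2, 5, 5, 3]
r4 m[φ2→D] = [3, 2, 1, 6]
r4 m[φ2→G] = [3, 7, 4, 7]
r4 m[φ3→D] = [1, 6, 6, 4]
r4 m[φ4→J] = [3, 6, 4, 2]
r4 m[φ5→J] = [9, 0, 0, 2]
r4 m[φ6→C] = [3, 2, 5, 9]
r4 m[φ7→J] = [5, 3, 8, 1]
r4 m[C→φ0] = [12, 8, 18, 19]
r4 m[C→φ1] = [6, 3, 7, 10]
r4 m[C→φ6] = [12, 7, 15, 11]
r4 m[D→φ2] = [1, 6, 6, 4]
r4 m[D→φ3] = [3, 2, 1, 6]
r4 m[J→φ1] = [17, 9, 12, 5]
r4 m[J→φ4] = [16, 8, 13, 6]
r4 m[J→φ5] = [10, 14, 17, 6]
r4 m[J→φ7] = [14, 11, 9, 7]
r4 m[G→φ0] = [3, 7, 4, 7]
r4 m[G→φ2] = [3, 2, 7, 2]
r5 m[φ0→C] = [5, 4, 4, 5]
r5 m[φ0→G] = [9, 8, 13, 8]
r5 m[φ1→C] = [9, 6, 13, 10]
r5 m[φ1→J] = [3, 6, 6, 4]
r5 m[φ2→D] = [5, 4, 3, 8]
r5 m[φ2→G] = [3, 7, 4, 7]
r5 m[φ3→D] = [1, 6, 6, 4]
r5 m[φ4→J] = [3, 6, 4, 2]
r5 m[φ5→J] = [9, 0, 0, 2]
r5 m[φ6→C] = [3, 2, 5, 9]
r5 m[φ7→J] = [5, 3, 8, 1]
r5 m[C→φ0] = [12, 8, 18, 19]
r5 m[C→φ1] = [6, 3, 7, 10]
r5 m[C→φ6] = [12, 7, 15, 11]
r5 m[D→φ2] = [1, 6, 6, 4]
r5 m[D→φ3] = [3, 2, 1, 6]
r5 m[J→φ1] = [17, 9, 12, 5]
r5 m[J→φ4] = [16, 8, 13, 6]
r5 m[J→φ5] = [10, 14, 17, 6]
r5 m[J→φ7] = [14, 11, 9, 7]
r5 m[G→φ0] = [3, 7, 4, 7]
r5 m[G→φ2] = [3, 2, 7, 2]
r6 m[φ0→C] = [5, 4, 4, 5]
r6 m[φ0→G] = [9, 8, 13, 8]
r6 m[φ1→C] = [9, 6, 13, 10]
r6 m[φ1→J] = [3, 6, 6, 4]
r6 m[φ2→D] = [5, 4, 3, 8]
r6 m[φ2→G] = [3, 7, 4, 7]
r6 m[φ3→D] = [1, 6, 6, 4]
r6 m[φ4→J] = [3, 6, 4, 2]
r6 m[φ5→J] = [9, 0, 0, 2]
r6 m[φ6→C] = [3, 2, 5, 9]
r6 m[φ7→J] = [5, 3, 8, 1]
r6 m[C→φ0] = [12, 8, 18, 19]
r6 m[C→φ1] = [8, 6, 9, 14]
r6 m[C→φ6] = [14, 10, 17, 15]
r6 m[D→φ2] = [1, 6, 6, 4]
r6 m[D→φ3] = [5, 4, 3, 8]
r6 m[J→φ1] = [17, 9, 12, 5]
r6 m[J→φ4] = [17, 9, 14, 7]
r6 m[J→φ5] = [11, 15, 18, 7]
r6 m[J→φ7] = [15, 12, 10, 8]
r6 m[G→φ0] = [3, 7, 4, 7]
r6 m[G→φ2] = [9, 8, 13, 8]
r7 m[φ0→C] = [5, 4, 4, 5]
r7 m[φ0→G] = [9, 8, 13, 8]
r7 m[φ1→C] = [9, 6, 13, 10]
r7 m[φ1→J] = [6, 9, 9, 7]
r7 m[φ2→D] = [11, 10, 9, 14]
r7 m[φ2→G] = [3, 7, 4, 7]
r7 m[φ3→D] = [1, 6, 6, 4]
r7 m[φ4→J] = [3, 6, 4, 2]
r7 m[φ5→J] = [9, 0, 0, 2]
r7 m[φ6→C] = [3, 2, 5, 9]
r7 m[φ7→J] = [5, 3, 8, 1]
r7 m[C→φ0] = [12, 8, 18, 19]
r7 m[C→φ1] = [8, 6, 9, 14]
r7 m[C→φ6] = [14, 10, 17, 15]
r7 m[D→φ2] = [1, 6, 6, 4]
r7 m[D→φ3] = [5, 4, 3, 8]
r7 m[J→φ1] = [17, 9, 12, 5]
r7 m[J→φ4] = [17, 9, 14, 7]
r7 m[J→φ5] = [11, 15, 18, 7]
r7 m[J→φ7] = [15, 12, 10, 8]
r7 m[G→φ0] = [3, 7, 4, 7]
r7 m[G→φ2] = [9, 8, 13, 8]
r8 m[φ0→C] = [5, 4, 4, 5]
r8 m[φ0→G] = [9, 8, 13, 8]
r8 m[φ1→C] = [9, 6, 13, 10]
r8 m[φ1→J] = [6, 9, 9, 7]
r8 m[φ2→D] = [11, 10, 9, 14]
r8 m[φ2→G] = [3, 7, 4, 7]
r8 m[φ3→D] = [1, 6, 6, 4]
r8 m[φ4→J] = [3, 6, 4, 2]
r8 m[φ5→J] = [9, 0, 0, 2]
r8 m[φ6→C] = [3, 2, 5, 9]
r8 m[φ7→J] = [5, 3, 8, 1]
r8 m[C→φ0] = [12, 8, 18, 19]
r8 m[C→φ1] = [8, 6, 9, 14]
r8 m[C→φ6] = [14, 10, 17, 15]
r8 m[D→φ2] = [1, 6, 6, 4]
r8 m[D→φ3] = [11, 10, 9, 14]
r8 m[J→φ1] = [17, 9, 12, 5]
r8 m[J→φ4] = [20, 12, 17, 10]
r8 m[J→φ5] = [14, 18, 21, 10]
r8 m[J→φ7] = [18, 15, 13, 11]
r8 m[G→φ0] = [3, 7, 4, 7]
r8 m[G→φ2] = [9, 8, 13, 8]
r9 m[φ0→C] = [5, 4, 4, 5]
r9 m[φ0→G] = [9, 8, 13, 8]
r9 m[φ1→C] = [9, 6, 13, 10]
r9 m[φ1→J] = [6, 9, 9, 7]
r9 m[φ2→D] = [11, 10, 9, 14]
r9 m[φ2→G] = [3, 7, 4, 7]
r9 m[φ3→D] = [1, 6, 6, 4]
r9 m[φ4→J] = [3, 6, 4, 2]
r9 m[φ5→J] = [9, 0, 0, 2]
r9 m[φ6→C] = [3, 2, 5, 9]
r9 m[φ7→J] = [5, 3, 8, 1]
r9 m[C→φ0] = [12, 8, 18, 19]
r9 m[C→φ1] = [8, 6, 9, 14]
r9 m[C→φ6] = [14, 10, 17, 15]
r9 m[D→φ2] = [1, 6, 6, 4]
r9 m[D→φ3] = [11, 10, 9, 14]
r9 m[J→φ1] = [17, 9, 12, 5]
r9 m[J→φ4] = [20, 12, 17, 10]
r9 m[J→φ5] = [14, 18, 21, 10]
r9 m[J→φ7] = [18, 15, 13, 11]
r9 m[G→φ0] = [3, 7, 4, 7]
r9 m[G→φ2] = [9, 8, 13, 8]
fixed point reached at round 9
traceback from C: (C=1, D=0, J=3, G=0), score=12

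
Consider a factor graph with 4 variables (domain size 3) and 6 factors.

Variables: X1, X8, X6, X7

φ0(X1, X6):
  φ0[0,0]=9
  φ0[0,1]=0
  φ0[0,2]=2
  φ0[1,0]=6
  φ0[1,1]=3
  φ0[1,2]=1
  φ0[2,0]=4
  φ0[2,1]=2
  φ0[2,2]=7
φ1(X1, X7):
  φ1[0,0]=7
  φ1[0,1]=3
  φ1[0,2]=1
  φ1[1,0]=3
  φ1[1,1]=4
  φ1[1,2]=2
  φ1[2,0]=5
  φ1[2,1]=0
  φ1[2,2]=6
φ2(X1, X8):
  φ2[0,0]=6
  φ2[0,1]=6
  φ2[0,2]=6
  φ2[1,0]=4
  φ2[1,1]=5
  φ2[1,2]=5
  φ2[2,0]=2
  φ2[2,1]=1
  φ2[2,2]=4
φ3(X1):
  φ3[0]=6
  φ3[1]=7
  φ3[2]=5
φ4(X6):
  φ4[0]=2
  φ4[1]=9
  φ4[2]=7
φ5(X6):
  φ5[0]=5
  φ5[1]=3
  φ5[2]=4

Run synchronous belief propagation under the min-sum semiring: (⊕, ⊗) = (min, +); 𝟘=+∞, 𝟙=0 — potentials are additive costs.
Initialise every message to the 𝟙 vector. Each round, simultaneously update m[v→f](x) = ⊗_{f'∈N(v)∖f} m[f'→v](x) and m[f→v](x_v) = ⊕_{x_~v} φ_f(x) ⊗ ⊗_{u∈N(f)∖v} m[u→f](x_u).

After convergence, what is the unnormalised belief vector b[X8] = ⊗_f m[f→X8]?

init: all messages = 𝟙 over 3 values
r1 m[φ0→X1] = [0, 1, 2]
r1 m[φ0→X6] = [4, 0, 1]
r1 m[φ1→X1] = [1, 2, 0]
r1 m[φ1→X7] = [3, 0, 1]
r1 m[φ2→X1] = [6, 4, 1]
r1 m[φ2→X8] = [2, 1, 4]
r1 m[φ3→X1] = [6, 7, 5]
r1 m[φ4→X6] = [2, 9, 7]
r1 m[φ5→X6] = [5, 3, 4]
r1 m[X1→φ0] = [0, 0, 0]
r1 m[X1→φ1] = [0, 0, 0]
r1 m[X1→φ2] = [0, 0, 0]
r1 m[X1→φ3] = [0, 0, 0]
r1 m[X8→φ2] = [0, 0, 0]
r1 m[X6→φ0] = [0, 0, 0]
r1 m[X6→φ4] = [0, 0, 0]
r1 m[X6→φ5] = [0, 0, 0]
r1 m[X7→φ1] = [0, 0, 0]
r2 m[φ0→X1] = [0, 1, 2]
r2 m[φ0→X6] = [4, 0, 1]
r2 m[φ1→X1] = [1, 2, 0]
r2 m[φ1→X7] = [3, 0, 1]
r2 m[φ2→X1] = [6, 4, 1]
r2 m[φ2→X8] = [2, 1, 4]
r2 m[φ3→X1] = [6, 7, 5]
r2 m[φ4→X6] = [2, 9, 7]
r2 m[φ5→X6] = [5, 3, 4]
r2 m[X1→φ0] = [13, 13, 6]
r2 m[X1→φ1] = [12, 12, 8]
r2 m[X1→φ2] = [7, 10, 7]
r2 m[X1→φ3] = [7, 7, 3]
r2 m[X8→φ2] = [0, 0, 0]
r2 m[X6→φ0] = [7, 12, 11]
r2 m[X6→φ4] = [9, 3, 5]
r2 m[X6→φ5] = [6, 9, 8]
r2 m[X7→φ1] = [0, 0, 0]
r3 m[φ0→X1] = [12, 12, 11]
r3 m[φ0→X6] = [10, 8, 13]
r3 m[φ1→X1] = [1, 2, 0]
r3 m[φ1→X7] = [13, 8, 13]
r3 m[φ2→X1] = [6, 4, 1]
r3 m[φ2→X8] = [9, 8, 11]
r3 m[φ3→X1] = [6, 7, 5]
r3 m[φ4→X6] = [2, 9, 7]
r3 m[φ5→X6] = [5, 3, 4]
r3 m[X1→φ0] = [13, 13, 6]
r3 m[X1→φ1] = [12, 12, 8]
r3 m[X1→φ2] = [7, 10, 7]
r3 m[X1→φ3] = [7, 7, 3]
r3 m[X8→φ2] = [0, 0, 0]
r3 m[X6→φ0] = [7, 12, 11]
r3 m[X6→φ4] = [9, 3, 5]
r3 m[X6→φ5] = [6, 9, 8]
r3 m[X7→φ1] = [0, 0, 0]
r4 m[φ0→X1] = [12, 12, 11]
r4 m[φ0→X6] = [10, 8, 13]
r4 m[φ1→X1] = [1, 2, 0]
r4 m[φ1→X7] = [13, 8, 13]
r4 m[φ2→X1] = [6, 4, 1]
r4 m[φ2→X8] = [9, 8, 11]
r4 m[φ3→X1] = [6, 7, 5]
r4 m[φ4→X6] = [2, 9, 7]
r4 m[φ5→X6] = [5, 3, 4]
r4 m[X1→φ0] = [13, 13, 6]
r4 m[X1→φ1] = [24, 23, 17]
r4 m[X1→φ2] = [19, 21, 16]
r4 m[X1→φ3] = [19, 18, 12]
r4 m[X8→φ2] = [0, 0, 0]
r4 m[X6→φ0] = [7, 12, 11]
r4 m[X6→φ4] = [15, 11, 17]
r4 m[X6→φ5] = [12, 17, 20]
r4 m[X7→φ1] = [0, 0, 0]
r5 m[φ0→X1] = [12, 12, 11]
r5 m[φ0→X6] = [10, 8, 13]
r5 m[φ1→X1] = [1, 2, 0]
r5 m[φ1→X7] = [22, 17, 23]
r5 m[φ2→X1] = [6, 4, 1]
r5 m[φ2→X8] = [18, 17, 20]
r5 m[φ3→X1] = [6, 7, 5]
r5 m[φ4→X6] = [2, 9, 7]
r5 m[φ5→X6] = [5, 3, 4]
r5 m[X1→φ0] = [13, 13, 6]
r5 m[X1→φ1] = [24, 23, 17]
r5 m[X1→φ2] = [19, 21, 16]
r5 m[X1→φ3] = [19, 18, 12]
r5 m[X8→φ2] = [0, 0, 0]
r5 m[X6→φ0] = [7, 12, 11]
r5 m[X6→φ4] = [15, 11, 17]
r5 m[X6→φ5] = [12, 17, 20]
r5 m[X7→φ1] = [0, 0, 0]
r6 m[φ0→X1] = [12, 12, 11]
r6 m[φ0→X6] = [10, 8, 13]
r6 m[φ1→X1] = [1, 2, 0]
r6 m[φ1→X7] = [22, 17, 23]
r6 m[φ2→X1] = [6, 4, 1]
r6 m[φ2→X8] = [18, 17, 20]
r6 m[φ3→X1] = [6, 7, 5]
r6 m[φ4→X6] = [2, 9, 7]
r6 m[φ5→X6] = [5, 3, 4]
r6 m[X1→φ0] = [13, 13, 6]
r6 m[X1→φ1] = [24, 23, 17]
r6 m[X1→φ2] = [19, 21, 16]
r6 m[X1→φ3] = [19, 18, 12]
r6 m[X8→φ2] = [0, 0, 0]
r6 m[X6→φ0] = [7, 12, 11]
r6 m[X6→φ4] = [15, 11, 17]
r6 m[X6→φ5] = [12, 17, 20]
r6 m[X7→φ1] = [0, 0, 0]
fixed point reached at round 6
b[X8] = ⊗ incoming = [18, 17, 20]

b[X8] = [18, 17, 20]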